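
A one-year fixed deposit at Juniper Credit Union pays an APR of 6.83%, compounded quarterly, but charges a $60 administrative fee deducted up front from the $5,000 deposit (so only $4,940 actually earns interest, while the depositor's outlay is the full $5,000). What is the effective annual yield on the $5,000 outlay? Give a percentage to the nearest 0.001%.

5.723%

Value after one year: 4,940 × (1 + 0.0683/4)^4 = 4,940 × 1.070069 = $5,286.14.
Effective yield on the $5,000 outlay: 5,286.14 / 5,000 − 1 = 0.057229 = 5.723%.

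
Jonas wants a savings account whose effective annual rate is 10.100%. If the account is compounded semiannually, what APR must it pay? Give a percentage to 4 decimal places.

(1 + r/2)^2 − 1 = 0.10100, so 1 + r/2 = 1.10100^(1/2).
r/2 = 0.049285, so r = 0.098571 = 9.8571%.

9.8571%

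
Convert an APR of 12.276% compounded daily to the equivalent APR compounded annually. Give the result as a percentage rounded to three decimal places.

13.059%

EAR = (1 + 0.12276/365)^365 − 1 = 0.130590.
Compounded annually, the equivalent nominal rate is the EAR itself: 13.059%.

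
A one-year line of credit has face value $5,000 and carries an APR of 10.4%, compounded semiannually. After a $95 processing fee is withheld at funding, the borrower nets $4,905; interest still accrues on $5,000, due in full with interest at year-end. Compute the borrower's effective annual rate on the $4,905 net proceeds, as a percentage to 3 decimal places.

12.814%

Amount owed after one year: 5,000 × (1 + 0.104/2)^2 = 5,000 × 1.106704 = $5,533.52.
Effective rate on net proceeds: 5,533.52 / 4,905 − 1 = 0.128139 = 12.814%.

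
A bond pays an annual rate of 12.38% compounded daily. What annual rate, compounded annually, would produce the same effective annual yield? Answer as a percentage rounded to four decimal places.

EAR = (1 + 0.1238/365)^365 − 1 = 0.131766.
Compounded annually, the equivalent nominal rate is the EAR itself: 13.1766%.

13.1766%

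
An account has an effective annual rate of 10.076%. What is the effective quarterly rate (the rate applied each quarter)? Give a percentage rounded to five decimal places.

The per-quarter rate i satisfies (1 + i)^4 = 1 + 0.10076.
i = 1.10076^(1/4) − 1 = 0.0242905 = 2.42905%.

2.42905%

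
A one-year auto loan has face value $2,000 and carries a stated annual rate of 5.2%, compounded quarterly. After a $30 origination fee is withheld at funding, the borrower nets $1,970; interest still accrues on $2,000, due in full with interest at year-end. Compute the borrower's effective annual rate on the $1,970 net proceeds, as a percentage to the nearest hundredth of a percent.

6.91%

Amount owed after one year: 2,000 × (1 + 0.052/4)^4 = 2,000 × 1.053023 = $2,106.05.
Effective rate on net proceeds: 2,106.05 / 1,970 − 1 = 0.069059 = 6.91%.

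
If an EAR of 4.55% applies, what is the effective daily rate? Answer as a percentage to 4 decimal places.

The per-day rate i satisfies (1 + i)^365 = 1 + 0.0455.
i = 1.0455^(1/365) − 1 = 0.0001219 = 0.0122%.

0.0122%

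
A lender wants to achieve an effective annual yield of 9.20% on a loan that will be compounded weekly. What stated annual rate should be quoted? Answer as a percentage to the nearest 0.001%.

8.809%

(1 + r/52)^52 − 1 = 0.0920, so 1 + r/52 = 1.0920^(1/52).
r/52 = 0.001694, so r = 0.088085 = 8.809%.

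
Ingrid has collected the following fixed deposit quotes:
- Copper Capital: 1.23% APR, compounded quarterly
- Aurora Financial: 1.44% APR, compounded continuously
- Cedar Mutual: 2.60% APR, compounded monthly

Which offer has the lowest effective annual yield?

Copper Capital: (1 + 0.0123/4)^4 − 1 = 1.236%
Aurora Financial: e^0.0144 − 1 = 1.450%
Cedar Mutual: (1 + 0.0260/12)^12 − 1 = 2.631%
The lowest effective annual rate is Copper Capital at 1.236%.

Copper Capital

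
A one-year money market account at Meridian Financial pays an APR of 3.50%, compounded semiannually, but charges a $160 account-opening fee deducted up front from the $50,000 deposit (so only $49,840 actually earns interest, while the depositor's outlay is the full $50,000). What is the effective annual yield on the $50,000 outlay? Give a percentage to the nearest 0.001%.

Value after one year: 49,840 × (1 + 0.0350/2)^2 = 49,840 × 1.035306 = $51,599.66.
Effective yield on the $50,000 outlay: 51,599.66 / 50,000 − 1 = 0.031993 = 3.199%.

3.199%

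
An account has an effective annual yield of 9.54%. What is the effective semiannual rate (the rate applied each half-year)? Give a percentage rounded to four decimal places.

4.6614%

The per-half-year rate i satisfies (1 + i)^2 = 1 + 0.0954.
i = 1.0954^(1/2) − 1 = 0.0466136 = 4.6614%.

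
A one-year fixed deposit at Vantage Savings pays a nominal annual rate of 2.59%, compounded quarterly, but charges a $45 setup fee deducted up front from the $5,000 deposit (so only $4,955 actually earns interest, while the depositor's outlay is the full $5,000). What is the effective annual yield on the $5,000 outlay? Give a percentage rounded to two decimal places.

Value after one year: 4,955 × (1 + 0.0259/4)^4 = 4,955 × 1.026153 = $5,084.59.
Effective yield on the $5,000 outlay: 5,084.59 / 5,000 − 1 = 0.016917 = 1.69%.

1.69%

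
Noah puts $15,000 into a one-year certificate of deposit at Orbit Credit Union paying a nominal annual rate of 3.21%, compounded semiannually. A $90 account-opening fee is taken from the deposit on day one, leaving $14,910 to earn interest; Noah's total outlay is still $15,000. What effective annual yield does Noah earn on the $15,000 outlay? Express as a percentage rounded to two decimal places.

Value after one year: 14,910 × (1 + 0.0321/2)^2 = 14,910 × 1.032358 = $15,392.45.
Effective yield on the $15,000 outlay: 15,392.45 / 15,000 − 1 = 0.026163 = 2.62%.

2.62%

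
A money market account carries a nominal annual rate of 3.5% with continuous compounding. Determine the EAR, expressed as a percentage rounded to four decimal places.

With continuous compounding, EAR = e^0.035 − 1.
e^0.035 = 1.035620, so EAR = 0.035620 = 3.5620%.

3.5620%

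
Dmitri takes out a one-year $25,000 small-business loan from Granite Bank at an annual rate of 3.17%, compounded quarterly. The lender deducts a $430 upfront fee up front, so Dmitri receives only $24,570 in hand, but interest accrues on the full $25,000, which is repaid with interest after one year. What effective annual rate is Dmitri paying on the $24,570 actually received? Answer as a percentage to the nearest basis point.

5.01%

Amount owed after one year: 25,000 × (1 + 0.0317/4)^4 = 25,000 × 1.032079 = $25,801.97.
Effective rate on net proceeds: 25,801.97 / 24,570 − 1 = 0.050141 = 5.01%.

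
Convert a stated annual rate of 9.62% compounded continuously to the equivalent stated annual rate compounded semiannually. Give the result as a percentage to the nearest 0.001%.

EAR under continuous compounding: e^0.0962 − 1 = 0.100979.
Solve (1 + r/2)^2 = 1.100979: r/2 = 1.100979^(1/2) − 1 = 0.049276, so r = 0.098551 = 9.855%.

9.855%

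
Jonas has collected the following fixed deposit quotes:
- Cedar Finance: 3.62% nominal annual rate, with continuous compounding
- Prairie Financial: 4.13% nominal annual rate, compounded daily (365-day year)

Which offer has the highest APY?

Prairie Financial

Cedar Finance: e^0.0362 − 1 = 3.686%
Prairie Financial: (1 + 0.0413/365)^365 − 1 = 4.216%
The highest effective annual rate is Prairie Financial at 4.216%.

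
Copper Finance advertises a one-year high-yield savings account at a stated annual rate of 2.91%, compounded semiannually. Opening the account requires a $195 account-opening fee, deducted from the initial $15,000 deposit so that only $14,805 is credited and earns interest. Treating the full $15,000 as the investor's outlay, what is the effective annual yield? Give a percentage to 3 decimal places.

Value after one year: 14,805 × (1 + 0.0291/2)^2 = 14,805 × 1.029312 = $15,238.96.
Effective yield on the $15,000 outlay: 15,238.96 / 15,000 − 1 = 0.015931 = 1.593%.

1.593%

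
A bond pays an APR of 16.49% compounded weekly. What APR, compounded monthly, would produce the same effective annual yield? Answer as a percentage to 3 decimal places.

EAR = (1 + 0.1649/52)^52 − 1 = 0.178968.
Solve (1 + r/12)^12 = 1.178968: r/12 = 1.178968^(1/12) − 1 = 0.013814, so r = 0.165774 = 16.577%.

16.577%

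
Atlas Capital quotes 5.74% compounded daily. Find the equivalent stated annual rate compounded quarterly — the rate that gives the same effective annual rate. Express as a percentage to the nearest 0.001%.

5.781%

EAR = (1 + 0.0574/365)^365 − 1 = 0.059075.
Solve (1 + r/4)^4 = 1.059075: r/4 = 1.059075^(1/4) − 1 = 0.014452, so r = 0.057809 = 5.781%.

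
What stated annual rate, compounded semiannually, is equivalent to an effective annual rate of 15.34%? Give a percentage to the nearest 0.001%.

(1 + r/2)^2 − 1 = 0.1534, so 1 + r/2 = 1.1534^(1/2).
r/2 = 0.073965, so r = 0.147929 = 14.793%.

14.793%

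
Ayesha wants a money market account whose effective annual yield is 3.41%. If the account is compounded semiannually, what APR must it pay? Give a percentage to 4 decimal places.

(1 + r/2)^2 − 1 = 0.0341, so 1 + r/2 = 1.0341^(1/2).
r/2 = 0.016907, so r = 0.033814 = 3.3814%.

3.3814%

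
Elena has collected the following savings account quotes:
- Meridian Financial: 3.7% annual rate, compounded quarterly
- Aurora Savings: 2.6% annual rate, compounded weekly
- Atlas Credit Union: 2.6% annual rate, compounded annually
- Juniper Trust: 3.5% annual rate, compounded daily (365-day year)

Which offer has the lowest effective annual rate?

Atlas Credit Union

Meridian Financial: (1 + 0.037/4)^4 − 1 = 3.752%
Aurora Savings: (1 + 0.026/52)^52 − 1 = 2.633%
Atlas Credit Union: compounded annually, EAR = 2.600%
Juniper Trust: (1 + 0.035/365)^365 − 1 = 3.562%
The lowest effective annual rate is Atlas Credit Union at 2.600%.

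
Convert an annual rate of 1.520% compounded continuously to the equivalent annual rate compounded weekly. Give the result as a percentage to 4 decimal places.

EAR under continuous compounding: e^0.01520 − 1 = 0.015316.
Solve (1 + r/52)^52 = 1.015316: r/52 = 1.015316^(1/52) − 1 = 0.000292, so r = 0.015202 = 1.5202%.

1.5202%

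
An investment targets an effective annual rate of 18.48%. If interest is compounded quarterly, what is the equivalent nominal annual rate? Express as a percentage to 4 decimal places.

17.3220%

(1 + r/4)^4 − 1 = 0.1848, so 1 + r/4 = 1.1848^(1/4).
r/4 = 0.043305, so r = 0.173220 = 17.3220%.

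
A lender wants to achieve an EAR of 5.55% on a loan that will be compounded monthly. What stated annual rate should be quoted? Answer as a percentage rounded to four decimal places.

5.4136%

(1 + r/12)^12 − 1 = 0.0555, so 1 + r/12 = 1.0555^(1/12).
r/12 = 0.004511, so r = 0.054136 = 5.4136%.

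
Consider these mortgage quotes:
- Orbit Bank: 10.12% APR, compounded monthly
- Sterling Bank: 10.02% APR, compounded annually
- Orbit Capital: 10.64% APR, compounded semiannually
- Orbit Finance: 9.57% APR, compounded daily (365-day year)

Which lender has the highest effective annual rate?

Orbit Bank: (1 + 0.1012/12)^12 − 1 = 10.603%
Sterling Bank: compounded annually, EAR = 10.020%
Orbit Capital: (1 + 0.1064/2)^2 − 1 = 10.923%
Orbit Finance: (1 + 0.0957/365)^365 − 1 = 10.042%
The highest effective annual rate is Orbit Capital at 10.923%.

Orbit Capital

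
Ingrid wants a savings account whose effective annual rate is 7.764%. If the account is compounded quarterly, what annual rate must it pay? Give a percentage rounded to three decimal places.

(1 + r/4)^4 − 1 = 0.07764, so 1 + r/4 = 1.07764^(1/4).
r/4 = 0.018869, so r = 0.075477 = 7.548%.

7.548%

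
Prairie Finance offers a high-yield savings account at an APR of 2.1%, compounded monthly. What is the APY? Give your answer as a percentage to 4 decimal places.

EAR = (1 + 0.021/12)^12 − 1.
= (1 + 0.001750)^12 − 1 = 1.021203 − 1 = 2.1203%.

2.1203%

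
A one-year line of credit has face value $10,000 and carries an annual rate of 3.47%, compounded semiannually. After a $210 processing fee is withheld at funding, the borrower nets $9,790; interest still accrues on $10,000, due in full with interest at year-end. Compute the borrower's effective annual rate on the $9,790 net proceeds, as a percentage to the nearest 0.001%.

5.720%

Amount owed after one year: 10,000 × (1 + 0.0347/2)^2 = 10,000 × 1.035001 = $10,350.01.
Effective rate on net proceeds: 10,350.01 / 9,790 − 1 = 0.057202 = 5.720%.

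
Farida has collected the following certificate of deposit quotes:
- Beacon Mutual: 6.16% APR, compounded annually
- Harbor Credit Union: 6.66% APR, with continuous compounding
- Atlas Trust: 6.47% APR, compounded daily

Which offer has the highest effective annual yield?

Beacon Mutual: compounded annually, EAR = 6.160%
Harbor Credit Union: e^0.0666 − 1 = 6.887%
Atlas Trust: (1 + 0.0647/365)^365 − 1 = 6.683%
The highest effective annual rate is Harbor Credit Union at 6.887%.

Harbor Credit Union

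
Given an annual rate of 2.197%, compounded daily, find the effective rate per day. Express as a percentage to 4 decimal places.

0.0060%

With a nominal annual rate compounded daily, the periodic rate is the nominal rate divided by 365.
i = 0.02197 / 365 = 0.0000602 = 0.0060%.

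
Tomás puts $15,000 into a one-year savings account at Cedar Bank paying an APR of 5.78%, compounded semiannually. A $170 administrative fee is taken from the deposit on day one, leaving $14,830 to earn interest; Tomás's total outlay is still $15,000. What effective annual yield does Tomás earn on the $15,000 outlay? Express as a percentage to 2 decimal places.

4.66%

Value after one year: 14,830 × (1 + 0.0578/2)^2 = 14,830 × 1.058635 = $15,699.56.
Effective yield on the $15,000 outlay: 15,699.56 / 15,000 − 1 = 0.046637 = 4.66%.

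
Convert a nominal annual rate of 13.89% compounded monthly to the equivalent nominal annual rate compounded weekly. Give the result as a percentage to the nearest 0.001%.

EAR = (1 + 0.1389/12)^12 − 1 = 0.148093.
Solve (1 + r/52)^52 = 1.148093: r/52 = 1.148093^(1/52) − 1 = 0.002659, so r = 0.138286 = 13.829%.

13.829%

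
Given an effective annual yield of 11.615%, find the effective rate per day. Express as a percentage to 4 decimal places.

The per-day rate i satisfies (1 + i)^365 = 1 + 0.11615.
i = 1.11615^(1/365) − 1 = 0.0003011 = 0.0301%.

0.0301%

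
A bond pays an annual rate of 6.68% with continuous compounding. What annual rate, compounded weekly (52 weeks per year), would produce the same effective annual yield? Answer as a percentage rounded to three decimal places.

6.684%

EAR under continuous compounding: e^0.0668 − 1 = 0.069082.
Solve (1 + r/52)^52 = 1.069082: r/52 = 1.069082^(1/52) − 1 = 0.001285, so r = 0.066843 = 6.684%.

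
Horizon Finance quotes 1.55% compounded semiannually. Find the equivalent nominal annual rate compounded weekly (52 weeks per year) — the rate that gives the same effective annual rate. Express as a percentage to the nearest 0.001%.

1.544%

EAR = (1 + 0.0155/2)^2 − 1 = 0.015560.
Solve (1 + r/52)^52 = 1.015560: r/52 = 1.015560^(1/52) − 1 = 0.000297, so r = 0.015443 = 1.544%.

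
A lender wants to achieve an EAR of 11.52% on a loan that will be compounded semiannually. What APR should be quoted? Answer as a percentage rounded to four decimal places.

(1 + r/2)^2 − 1 = 0.1152, so 1 + r/2 = 1.1152^(1/2).
r/2 = 0.056030, so r = 0.112061 = 11.2061%.

11.2061%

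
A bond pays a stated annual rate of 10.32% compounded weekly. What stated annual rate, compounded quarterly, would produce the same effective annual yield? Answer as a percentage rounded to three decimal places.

EAR = (1 + 0.1032/52)^52 − 1 = 0.108600.
Solve (1 + r/4)^4 = 1.108600: r/4 = 1.108600^(1/4) − 1 = 0.026109, so r = 0.104438 = 10.444%.

10.444%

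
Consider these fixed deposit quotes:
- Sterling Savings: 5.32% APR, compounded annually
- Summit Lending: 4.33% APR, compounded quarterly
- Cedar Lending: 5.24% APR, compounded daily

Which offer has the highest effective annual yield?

Sterling Savings: compounded annually, EAR = 5.320%
Summit Lending: (1 + 0.0433/4)^4 − 1 = 4.401%
Cedar Lending: (1 + 0.0524/365)^365 − 1 = 5.379%
The highest effective annual rate is Cedar Lending at 5.379%.

Cedar Lending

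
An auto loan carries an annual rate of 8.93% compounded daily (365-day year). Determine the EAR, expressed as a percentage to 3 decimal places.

9.340%

EAR = (1 + 0.0893/365)^365 − 1.
= (1 + 0.000245)^365 − 1 = 1.093397 − 1 = 9.340%.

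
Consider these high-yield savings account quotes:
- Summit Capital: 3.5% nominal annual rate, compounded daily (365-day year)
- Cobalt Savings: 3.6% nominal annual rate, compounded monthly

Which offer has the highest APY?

Cobalt Savings

Summit Capital: (1 + 0.035/365)^365 − 1 = 3.562%
Cobalt Savings: (1 + 0.036/12)^12 − 1 = 3.660%
The highest effective annual rate is Cobalt Savings at 3.660%.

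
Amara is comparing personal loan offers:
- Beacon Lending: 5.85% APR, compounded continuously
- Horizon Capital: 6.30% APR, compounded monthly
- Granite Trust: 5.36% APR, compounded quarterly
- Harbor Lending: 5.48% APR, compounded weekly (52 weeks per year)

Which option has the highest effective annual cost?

Beacon Lending: e^0.0585 − 1 = 6.024%
Horizon Capital: (1 + 0.0630/12)^12 − 1 = 6.485%
Granite Trust: (1 + 0.0536/4)^4 − 1 = 5.469%
Harbor Lending: (1 + 0.0548/52)^52 − 1 = 5.630%
The highest effective annual rate is Horizon Capital at 6.485%.

Horizon Capital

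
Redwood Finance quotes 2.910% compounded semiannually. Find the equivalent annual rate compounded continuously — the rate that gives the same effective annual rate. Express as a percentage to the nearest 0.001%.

2.889%

EAR = (1 + 0.02910/2)^2 − 1 = 0.029312.
Equivalent continuous rate: r = ln(1 + 0.029312) = 0.028890 = 2.889%.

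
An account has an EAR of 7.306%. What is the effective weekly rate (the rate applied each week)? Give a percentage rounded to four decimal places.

The per-week rate i satisfies (1 + i)^52 = 1 + 0.07306.
i = 1.07306^(1/52) − 1 = 0.0013570 = 0.1357%.

0.1357%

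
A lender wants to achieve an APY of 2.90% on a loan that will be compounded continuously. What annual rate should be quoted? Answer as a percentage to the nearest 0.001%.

2.859%

Continuous: nominal r satisfies e^r − 1 = 0.0290.
r = ln(1 + 0.0290) = ln(1.0290) = 0.028587 = 2.859%.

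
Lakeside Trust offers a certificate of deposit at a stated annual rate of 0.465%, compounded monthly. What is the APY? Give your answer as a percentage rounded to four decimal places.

EAR = (1 + 0.00465/12)^12 − 1.
= (1 + 0.000388)^12 − 1 = 1.004660 − 1 = 0.4660%.

0.4660%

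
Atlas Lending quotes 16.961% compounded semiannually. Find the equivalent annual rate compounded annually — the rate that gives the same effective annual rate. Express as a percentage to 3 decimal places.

17.680%

EAR = (1 + 0.16961/2)^2 − 1 = 0.176802.
Compounded annually, the equivalent nominal rate is the EAR itself: 17.680%.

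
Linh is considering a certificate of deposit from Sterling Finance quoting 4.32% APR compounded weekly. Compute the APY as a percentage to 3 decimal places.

4.413%

EAR = (1 + 0.0432/52)^52 − 1.
= 1.044128 − 1 = 4.413%.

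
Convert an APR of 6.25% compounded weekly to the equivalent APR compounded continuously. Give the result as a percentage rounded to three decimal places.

6.246%

EAR = (1 + 0.0625/52)^52 − 1 = 0.064455.
Equivalent continuous rate: r = ln(1 + 0.064455) = 0.062462 = 6.246%.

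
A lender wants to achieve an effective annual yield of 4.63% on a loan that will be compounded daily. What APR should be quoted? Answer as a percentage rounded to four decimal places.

(1 + r/365)^365 − 1 = 0.0463, so 1 + r/365 = 1.0463^(1/365).
r/365 = 0.000124, so r = 0.045263 = 4.5263%.

4.5263%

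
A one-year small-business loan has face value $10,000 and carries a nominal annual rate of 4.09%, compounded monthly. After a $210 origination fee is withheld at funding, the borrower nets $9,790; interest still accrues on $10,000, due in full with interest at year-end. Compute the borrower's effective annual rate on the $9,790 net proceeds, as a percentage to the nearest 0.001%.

6.402%

Amount owed after one year: 10,000 × (1 + 0.0409/12)^12 = 10,000 × 1.041675 = $10,416.75.
Effective rate on net proceeds: 10,416.75 / 9,790 − 1 = 0.064020 = 6.402%.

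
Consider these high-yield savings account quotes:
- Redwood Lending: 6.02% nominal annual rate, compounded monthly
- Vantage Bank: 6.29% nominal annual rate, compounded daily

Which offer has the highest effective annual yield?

Vantage Bank

Redwood Lending: (1 + 0.0602/12)^12 − 1 = 6.189%
Vantage Bank: (1 + 0.0629/365)^365 − 1 = 6.491%
The highest effective annual rate is Vantage Bank at 6.491%.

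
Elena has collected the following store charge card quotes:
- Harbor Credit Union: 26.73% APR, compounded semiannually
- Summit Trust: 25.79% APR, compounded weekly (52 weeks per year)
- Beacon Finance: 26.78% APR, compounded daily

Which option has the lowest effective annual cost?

Harbor Credit Union

Harbor Credit Union: (1 + 0.2673/2)^2 − 1 = 28.516%
Summit Trust: (1 + 0.2579/52)^52 − 1 = 29.338%
Beacon Finance: (1 + 0.2678/365)^365 − 1 = 30.696%
The lowest effective annual rate is Harbor Credit Union at 28.516%.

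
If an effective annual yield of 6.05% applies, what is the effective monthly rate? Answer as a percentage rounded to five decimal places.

The per-month rate i satisfies (1 + i)^12 = 1 + 0.0605.
i = 1.0605^(1/12) − 1 = 0.0049070 = 0.49070%.

0.49070%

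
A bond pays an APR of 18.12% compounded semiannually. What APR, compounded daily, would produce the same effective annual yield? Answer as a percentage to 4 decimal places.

17.3497%

EAR = (1 + 0.1812/2)^2 − 1 = 0.189408.
Solve (1 + r/365)^365 = 1.189408: r/365 = 1.189408^(1/365) − 1 = 0.000475, so r = 0.173497 = 17.3497%.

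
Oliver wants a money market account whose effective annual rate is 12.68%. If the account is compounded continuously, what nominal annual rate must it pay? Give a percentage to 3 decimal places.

11.938%

Continuous: nominal r satisfies e^r − 1 = 0.1268.
r = ln(1 + 0.1268) = ln(1.1268) = 0.119382 = 11.938%.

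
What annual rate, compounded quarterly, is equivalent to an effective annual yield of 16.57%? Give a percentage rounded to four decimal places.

(1 + r/4)^4 − 1 = 0.1657, so 1 + r/4 = 1.1657^(1/4).
r/4 = 0.039075, so r = 0.156298 = 15.6298%.

15.6298%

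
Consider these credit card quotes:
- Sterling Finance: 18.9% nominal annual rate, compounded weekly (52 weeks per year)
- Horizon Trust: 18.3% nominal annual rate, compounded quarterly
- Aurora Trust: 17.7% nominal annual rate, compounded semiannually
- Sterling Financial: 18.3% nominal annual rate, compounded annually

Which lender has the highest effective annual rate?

Sterling Finance

Sterling Finance: (1 + 0.189/52)^52 − 1 = 20.763%
Horizon Trust: (1 + 0.183/4)^4 − 1 = 19.595%
Aurora Trust: (1 + 0.177/2)^2 − 1 = 18.483%
Sterling Financial: compounded annually, EAR = 18.300%
The highest effective annual rate is Sterling Finance at 20.763%.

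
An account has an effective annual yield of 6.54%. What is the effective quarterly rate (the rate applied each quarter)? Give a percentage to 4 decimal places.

The per-quarter rate i satisfies (1 + i)^4 = 1 + 0.0654.
i = 1.0654^(1/4) − 1 = 0.0159637 = 1.5964%.

1.5964%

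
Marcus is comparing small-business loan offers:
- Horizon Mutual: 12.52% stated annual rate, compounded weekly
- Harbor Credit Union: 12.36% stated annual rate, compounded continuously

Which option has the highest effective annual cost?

Horizon Mutual

Horizon Mutual: (1 + 0.1252/52)^52 − 1 = 13.320%
Harbor Credit Union: e^0.1236 − 1 = 13.156%
The highest effective annual rate is Horizon Mutual at 13.320%.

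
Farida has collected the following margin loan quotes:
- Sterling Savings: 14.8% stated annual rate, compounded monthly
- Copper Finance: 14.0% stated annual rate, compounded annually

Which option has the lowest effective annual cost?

Copper Finance

Sterling Savings: (1 + 0.148/12)^12 − 1 = 15.846%
Copper Finance: compounded annually, EAR = 14.000%
The lowest effective annual rate is Copper Finance at 14.000%.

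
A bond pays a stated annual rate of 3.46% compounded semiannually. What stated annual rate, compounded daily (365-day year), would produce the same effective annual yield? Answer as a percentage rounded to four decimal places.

EAR = (1 + 0.0346/2)^2 − 1 = 0.034899.
Solve (1 + r/365)^365 = 1.034899: r/365 = 1.034899^(1/365) − 1 = 0.000094, so r = 0.034306 = 3.4306%.

3.4306%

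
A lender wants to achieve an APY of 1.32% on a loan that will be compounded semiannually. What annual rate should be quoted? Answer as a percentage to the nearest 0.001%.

(1 + r/2)^2 − 1 = 0.0132, so 1 + r/2 = 1.0132^(1/2).
r/2 = 0.006578, so r = 0.013157 = 1.316%.

1.316%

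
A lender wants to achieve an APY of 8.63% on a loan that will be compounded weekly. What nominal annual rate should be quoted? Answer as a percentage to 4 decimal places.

(1 + r/52)^52 − 1 = 0.0863, so 1 + r/52 = 1.0863^(1/52).
r/52 = 0.001593, so r = 0.082843 = 8.2843%.

8.2843%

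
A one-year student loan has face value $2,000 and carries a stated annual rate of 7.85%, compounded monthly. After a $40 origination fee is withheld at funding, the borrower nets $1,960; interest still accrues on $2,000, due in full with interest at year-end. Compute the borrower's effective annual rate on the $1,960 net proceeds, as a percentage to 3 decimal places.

Amount owed after one year: 2,000 × (1 + 0.0785/12)^12 = 2,000 × 1.081387 = $2,162.77.
Effective rate on net proceeds: 2,162.77 / 1,960 − 1 = 0.103456 = 10.346%.

10.346%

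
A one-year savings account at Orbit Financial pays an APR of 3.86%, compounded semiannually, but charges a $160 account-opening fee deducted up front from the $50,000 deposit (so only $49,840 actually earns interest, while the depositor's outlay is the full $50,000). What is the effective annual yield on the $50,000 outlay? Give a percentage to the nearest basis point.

3.56%

Value after one year: 49,840 × (1 + 0.0386/2)^2 = 49,840 × 1.038972 = $51,782.39.
Effective yield on the $50,000 outlay: 51,782.39 / 50,000 − 1 = 0.035648 = 3.56%.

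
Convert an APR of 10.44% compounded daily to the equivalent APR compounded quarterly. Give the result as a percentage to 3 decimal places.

EAR = (1 + 0.1044/365)^365 − 1 = 0.110028.
Solve (1 + r/4)^4 = 1.110028: r/4 = 1.110028^(1/4) − 1 = 0.026440, so r = 0.105759 = 10.576%.

10.576%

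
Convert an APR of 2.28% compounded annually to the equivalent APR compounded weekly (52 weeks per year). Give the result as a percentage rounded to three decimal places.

2.255%

Compounded annually, EAR = nominal = 0.022800.
Solve (1 + r/52)^52 = 1.022800: r/52 = 1.022800^(1/52) − 1 = 0.000434, so r = 0.022549 = 2.255%.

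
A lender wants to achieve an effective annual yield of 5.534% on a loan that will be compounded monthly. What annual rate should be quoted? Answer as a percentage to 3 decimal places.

(1 + r/12)^12 − 1 = 0.05534, so 1 + r/12 = 1.05534^(1/12).
r/12 = 0.004499, so r = 0.053984 = 5.398%.

5.398%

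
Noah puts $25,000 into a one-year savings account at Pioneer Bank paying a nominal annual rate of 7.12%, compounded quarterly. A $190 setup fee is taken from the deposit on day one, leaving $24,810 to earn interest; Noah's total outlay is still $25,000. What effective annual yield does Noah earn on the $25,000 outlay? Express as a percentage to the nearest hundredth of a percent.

6.50%

Value after one year: 24,810 × (1 + 0.0712/4)^4 = 24,810 × 1.073124 = $26,624.20.
Effective yield on the $25,000 outlay: 26,624.20 / 25,000 − 1 = 0.064968 = 6.50%.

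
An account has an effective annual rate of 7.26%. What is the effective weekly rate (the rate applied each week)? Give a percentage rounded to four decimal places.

The per-week rate i satisfies (1 + i)^52 = 1 + 0.0726.
i = 1.0726^(1/52) − 1 = 0.0013487 = 0.1349%.

0.1349%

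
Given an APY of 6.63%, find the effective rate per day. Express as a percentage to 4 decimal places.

The per-day rate i satisfies (1 + i)^365 = 1 + 0.0663.
i = 1.0663^(1/365) − 1 = 0.0001759 = 0.0176%.

0.0176%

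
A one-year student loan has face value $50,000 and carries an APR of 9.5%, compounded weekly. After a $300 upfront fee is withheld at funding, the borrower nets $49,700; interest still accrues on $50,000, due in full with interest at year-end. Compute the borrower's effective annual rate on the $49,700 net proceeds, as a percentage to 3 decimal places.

10.620%

Amount owed after one year: 50,000 × (1 + 0.095/52)^52 = 50,000 × 1.099564 = $54,978.18.
Effective rate on net proceeds: 54,978.18 / 49,700 − 1 = 0.106201 = 10.620%.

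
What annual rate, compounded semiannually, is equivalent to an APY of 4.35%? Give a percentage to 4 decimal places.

(1 + r/2)^2 − 1 = 0.0435, so 1 + r/2 = 1.0435^(1/2).
r/2 = 0.021518, so r = 0.043037 = 4.3037%.

4.3037%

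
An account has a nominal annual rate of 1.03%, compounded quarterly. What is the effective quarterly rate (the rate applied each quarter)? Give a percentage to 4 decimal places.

0.2575%

With a nominal annual rate compounded quarterly, the periodic rate is the nominal rate divided by 4.
i = 0.0103 / 4 = 0.0025750 = 0.2575%.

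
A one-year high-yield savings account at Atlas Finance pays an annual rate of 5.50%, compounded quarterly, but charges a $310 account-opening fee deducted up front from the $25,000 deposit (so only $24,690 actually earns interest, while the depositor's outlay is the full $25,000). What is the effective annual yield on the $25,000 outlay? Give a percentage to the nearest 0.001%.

Value after one year: 24,690 × (1 + 0.0550/4)^4 = 24,690 × 1.056145 = $26,076.22.
Effective yield on the $25,000 outlay: 26,076.22 / 25,000 − 1 = 0.043049 = 4.305%.

4.305%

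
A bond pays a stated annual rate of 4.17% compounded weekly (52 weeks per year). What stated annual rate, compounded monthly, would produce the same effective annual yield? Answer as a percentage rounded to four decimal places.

EAR = (1 + 0.0417/52)^52 − 1 = 0.042564.
Solve (1 + r/12)^12 = 1.042564: r/12 = 1.042564^(1/12) − 1 = 0.003480, so r = 0.041756 = 4.1756%.

4.1756%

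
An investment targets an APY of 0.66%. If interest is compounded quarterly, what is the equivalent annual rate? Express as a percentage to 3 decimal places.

0.658%

(1 + r/4)^4 − 1 = 0.0066, so 1 + r/4 = 1.0066^(1/4).
r/4 = 0.001646, so r = 0.006584 = 0.658%.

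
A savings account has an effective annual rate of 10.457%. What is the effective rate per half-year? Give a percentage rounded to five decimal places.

The per-half-year rate i satisfies (1 + i)^2 = 1 + 0.10457.
i = 1.10457^(1/2) − 1 = 0.0509853 = 5.09853%.

5.09853%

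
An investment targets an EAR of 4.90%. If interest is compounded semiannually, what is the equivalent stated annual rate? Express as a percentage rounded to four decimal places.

(1 + r/2)^2 − 1 = 0.0490, so 1 + r/2 = 1.0490^(1/2).
r/2 = 0.024207, so r = 0.048414 = 4.8414%.

4.8414%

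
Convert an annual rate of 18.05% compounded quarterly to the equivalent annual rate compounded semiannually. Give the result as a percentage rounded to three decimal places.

EAR = (1 + 0.1805/4)^4 − 1 = 0.193089.
Solve (1 + r/2)^2 = 1.193089: r/2 = 1.193089^(1/2) − 1 = 0.092286, so r = 0.184573 = 18.457%.

18.457%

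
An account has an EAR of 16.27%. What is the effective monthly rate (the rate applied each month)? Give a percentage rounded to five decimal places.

The per-month rate i satisfies (1 + i)^12 = 1 + 0.1627.
i = 1.1627^(1/12) − 1 = 0.0126413 = 1.26413%.

1.26413%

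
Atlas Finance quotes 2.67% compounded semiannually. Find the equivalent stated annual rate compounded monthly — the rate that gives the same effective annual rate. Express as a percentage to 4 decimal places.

2.6553%

EAR = (1 + 0.0267/2)^2 − 1 = 0.026878.
Solve (1 + r/12)^12 = 1.026878: r/12 = 1.026878^(1/12) − 1 = 0.002213, so r = 0.026553 = 2.6553%.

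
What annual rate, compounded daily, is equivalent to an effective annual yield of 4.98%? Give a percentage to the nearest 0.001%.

(1 + r/365)^365 − 1 = 0.0498, so 1 + r/365 = 1.0498^(1/365).
r/365 = 0.000133, so r = 0.048603 = 4.860%.

4.860%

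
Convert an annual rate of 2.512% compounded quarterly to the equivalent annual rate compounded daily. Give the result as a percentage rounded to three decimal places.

EAR = (1 + 0.02512/4)^4 − 1 = 0.025358.
Solve (1 + r/365)^365 = 1.025358: r/365 = 1.025358^(1/365) − 1 = 0.000069, so r = 0.025042 = 2.504%.

2.504%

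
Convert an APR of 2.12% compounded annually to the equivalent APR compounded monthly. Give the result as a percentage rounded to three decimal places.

2.100%

Compounded annually, EAR = nominal = 0.021200.
Solve (1 + r/12)^12 = 1.021200: r/12 = 1.021200^(1/12) − 1 = 0.001750, so r = 0.020997 = 2.100%.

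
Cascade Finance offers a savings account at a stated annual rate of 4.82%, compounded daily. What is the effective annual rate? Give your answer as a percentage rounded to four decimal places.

EAR = (1 + 0.0482/365)^365 − 1.
= 1.049377 − 1 = 4.9377%.

4.9377%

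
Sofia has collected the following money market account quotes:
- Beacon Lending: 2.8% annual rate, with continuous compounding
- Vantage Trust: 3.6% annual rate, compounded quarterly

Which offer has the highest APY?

Beacon Lending: e^0.028 − 1 = 2.840%
Vantage Trust: (1 + 0.036/4)^4 − 1 = 3.649%
The highest effective annual rate is Vantage Trust at 3.649%.

Vantage Trust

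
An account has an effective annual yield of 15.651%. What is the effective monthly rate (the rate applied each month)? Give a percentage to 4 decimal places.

1.2191%

The per-month rate i satisfies (1 + i)^12 = 1 + 0.15651.
i = 1.15651^(1/12) − 1 = 0.0121909 = 1.2191%.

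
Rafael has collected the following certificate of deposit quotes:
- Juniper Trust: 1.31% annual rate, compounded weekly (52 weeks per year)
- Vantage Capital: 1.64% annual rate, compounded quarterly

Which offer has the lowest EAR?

Juniper Trust: (1 + 0.0131/52)^52 − 1 = 1.318%
Vantage Capital: (1 + 0.0164/4)^4 − 1 = 1.650%
The lowest effective annual rate is Juniper Trust at 1.318%.

Juniper Trust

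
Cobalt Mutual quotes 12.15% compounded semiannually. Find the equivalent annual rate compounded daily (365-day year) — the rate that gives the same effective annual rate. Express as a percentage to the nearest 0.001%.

11.797%

EAR = (1 + 0.1215/2)^2 − 1 = 0.125191.
Solve (1 + r/365)^365 = 1.125191: r/365 = 1.125191^(1/365) − 1 = 0.000323, so r = 0.117971 = 11.797%.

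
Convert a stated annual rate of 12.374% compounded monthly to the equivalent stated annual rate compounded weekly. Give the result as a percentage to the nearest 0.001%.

12.325%

EAR = (1 + 0.12374/12)^12 − 1 = 0.131005.
Solve (1 + r/52)^52 = 1.131005: r/52 = 1.131005^(1/52) − 1 = 0.002370, so r = 0.123252 = 12.325%.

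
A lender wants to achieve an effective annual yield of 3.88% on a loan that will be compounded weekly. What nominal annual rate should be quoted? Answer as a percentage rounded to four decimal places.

(1 + r/52)^52 − 1 = 0.0388, so 1 + r/52 = 1.0388^(1/52).
r/52 = 0.000732, so r = 0.038080 = 3.8080%.

3.8080%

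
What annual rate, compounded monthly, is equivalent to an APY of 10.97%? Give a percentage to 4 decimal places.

(1 + r/12)^12 − 1 = 0.1097, so 1 + r/12 = 1.1097^(1/12).
r/12 = 0.008712, so r = 0.104542 = 10.4542%.

10.4542%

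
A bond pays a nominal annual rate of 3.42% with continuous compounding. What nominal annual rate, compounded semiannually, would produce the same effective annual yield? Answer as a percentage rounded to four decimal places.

3.4494%

EAR under continuous compounding: e^0.0342 − 1 = 0.034792.
Solve (1 + r/2)^2 = 1.034792: r/2 = 1.034792^(1/2) − 1 = 0.017247, so r = 0.034494 = 3.4494%.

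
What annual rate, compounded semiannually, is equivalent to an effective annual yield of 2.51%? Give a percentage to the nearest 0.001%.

2.494%

(1 + r/2)^2 − 1 = 0.0251, so 1 + r/2 = 1.0251^(1/2).
r/2 = 0.012472, so r = 0.024944 = 2.494%.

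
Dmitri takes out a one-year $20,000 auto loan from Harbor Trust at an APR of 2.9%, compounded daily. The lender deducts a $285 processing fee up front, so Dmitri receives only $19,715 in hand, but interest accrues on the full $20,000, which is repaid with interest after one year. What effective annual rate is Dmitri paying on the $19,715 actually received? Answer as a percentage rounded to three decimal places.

Amount owed after one year: 20,000 × (1 + 0.029/365)^365 = 20,000 × 1.029423 = $20,588.47.
Effective rate on net proceeds: 20,588.47 / 19,715 − 1 = 0.044305 = 4.430%.

4.430%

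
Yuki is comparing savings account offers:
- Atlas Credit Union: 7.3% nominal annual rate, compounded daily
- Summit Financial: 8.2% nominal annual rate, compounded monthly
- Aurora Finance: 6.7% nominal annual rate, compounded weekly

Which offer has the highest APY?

Atlas Credit Union: (1 + 0.073/365)^365 − 1 = 7.572%
Summit Financial: (1 + 0.082/12)^12 − 1 = 8.515%
Aurora Finance: (1 + 0.067/52)^52 − 1 = 6.925%
The highest effective annual rate is Summit Financial at 8.515%.

Summit Financial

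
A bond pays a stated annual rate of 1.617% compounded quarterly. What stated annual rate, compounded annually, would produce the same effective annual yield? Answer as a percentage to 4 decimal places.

EAR = (1 + 0.01617/4)^4 − 1 = 0.016268.
Compounded annually, the equivalent nominal rate is the EAR itself: 1.6268%.

1.6268%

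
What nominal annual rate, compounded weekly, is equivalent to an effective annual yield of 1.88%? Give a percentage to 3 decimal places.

1.863%

(1 + r/52)^52 − 1 = 0.0188, so 1 + r/52 = 1.0188^(1/52).
r/52 = 0.000358, so r = 0.018629 = 1.863%.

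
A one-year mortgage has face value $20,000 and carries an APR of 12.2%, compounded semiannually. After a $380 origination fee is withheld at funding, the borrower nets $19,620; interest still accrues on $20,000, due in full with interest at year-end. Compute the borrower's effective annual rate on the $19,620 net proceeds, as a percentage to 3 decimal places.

14.752%

Amount owed after one year: 20,000 × (1 + 0.122/2)^2 = 20,000 × 1.125721 = $22,514.42.
Effective rate on net proceeds: 22,514.42 / 19,620 − 1 = 0.147524 = 14.752%.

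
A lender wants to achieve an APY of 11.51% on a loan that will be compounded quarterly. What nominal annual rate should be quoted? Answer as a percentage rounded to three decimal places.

(1 + r/4)^4 − 1 = 0.1151, so 1 + r/4 = 1.1151^(1/4).
r/4 = 0.027610, so r = 0.110441 = 11.044%.

11.044%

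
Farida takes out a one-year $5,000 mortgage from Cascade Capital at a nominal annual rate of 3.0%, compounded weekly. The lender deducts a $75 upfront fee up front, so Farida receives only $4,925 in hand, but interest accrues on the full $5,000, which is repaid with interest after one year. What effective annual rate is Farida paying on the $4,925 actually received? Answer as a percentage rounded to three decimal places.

4.614%

Amount owed after one year: 5,000 × (1 + 0.030/52)^52 = 5,000 × 1.030446 = $5,152.23.
Effective rate on net proceeds: 5,152.23 / 4,925 − 1 = 0.046138 = 4.614%.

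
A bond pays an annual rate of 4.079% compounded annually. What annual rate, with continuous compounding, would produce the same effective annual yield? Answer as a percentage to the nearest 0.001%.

Compounded annually, EAR = nominal = 0.040790.
Equivalent continuous rate: r = ln(1 + 0.040790) = 0.039980 = 3.998%.

3.998%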